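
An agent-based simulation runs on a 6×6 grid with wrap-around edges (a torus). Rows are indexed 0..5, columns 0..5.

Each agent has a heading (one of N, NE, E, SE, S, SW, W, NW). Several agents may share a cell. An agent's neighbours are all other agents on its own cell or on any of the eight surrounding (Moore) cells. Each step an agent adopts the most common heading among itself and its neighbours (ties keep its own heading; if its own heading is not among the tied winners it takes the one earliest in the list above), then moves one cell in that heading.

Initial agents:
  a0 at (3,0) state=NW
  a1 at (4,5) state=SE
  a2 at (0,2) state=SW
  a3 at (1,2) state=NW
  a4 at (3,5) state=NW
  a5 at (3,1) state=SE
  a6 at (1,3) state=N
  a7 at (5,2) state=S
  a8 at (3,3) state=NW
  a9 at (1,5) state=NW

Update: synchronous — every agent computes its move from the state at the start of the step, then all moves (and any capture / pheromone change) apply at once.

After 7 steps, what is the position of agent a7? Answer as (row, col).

(2, 3)

t=1: a0@(2,5):NW a1@(3,4):NW a2@(1,1):SW a3@(0,1):NW a4@(2,4):NW a5@(4,2):SE a6@(0,3):N a7@(0,2):S a8@(2,2):NW a9@(0,4):NW
t=2: a0@(1,4):NW a1@(2,3):NW a2@(0,0):NW a3@(5,0):NW a4@(1,3):NW a5@(5,3):SE a6@(5,3):N a7@(1,2):S a8@(1,1):NW a9@(5,3):NW
t=3: a0@(0,3):NW a1@(1,2):NW a2@(5,5):NW a3@(4,5):NW a4@(0,2):NW a5@(0,4):SE a6@(4,3):N a7@(0,1):NW a8@(0,0):NW a9@(4,2):NW
t=4: a0@(5,2):NW a1@(0,1):NW a2@(4,4):NW a3@(3,4):NW a4@(5,1):NW a5@(5,3):NW a6@(3,3):N a7@(5,0):NW a8@(5,5):NW a9@(3,1):NW
t=5: a0@(4,1):NW a1@(5,0):NW a2@(3,3):NW a3@(2,3):NW a4@(4,0):NW a5@(4,2):NW a6@(2,2):NW a7@(4,5):NW a8@(4,4):NW a9@(2,0):NW
t=6: a0@(3,0):NW a1@(4,5):NW a2@(2,2):NW a3@(1,2):NW a4@(3,5):NW a5@(3,1):NW a6@(1,1):NW a7@(3,4):NW a8@(3,3):NW a9@(1,5):NW
t=7: a0@(2,5):NW a1@(3,4):NW a2@(1,1):NW a3@(0,1):NW a4@(2,4):NW a5@(2,0):NW a6@(0,0):NW a7@(2,3):NW a8@(2,2):NW a9@(0,4):NW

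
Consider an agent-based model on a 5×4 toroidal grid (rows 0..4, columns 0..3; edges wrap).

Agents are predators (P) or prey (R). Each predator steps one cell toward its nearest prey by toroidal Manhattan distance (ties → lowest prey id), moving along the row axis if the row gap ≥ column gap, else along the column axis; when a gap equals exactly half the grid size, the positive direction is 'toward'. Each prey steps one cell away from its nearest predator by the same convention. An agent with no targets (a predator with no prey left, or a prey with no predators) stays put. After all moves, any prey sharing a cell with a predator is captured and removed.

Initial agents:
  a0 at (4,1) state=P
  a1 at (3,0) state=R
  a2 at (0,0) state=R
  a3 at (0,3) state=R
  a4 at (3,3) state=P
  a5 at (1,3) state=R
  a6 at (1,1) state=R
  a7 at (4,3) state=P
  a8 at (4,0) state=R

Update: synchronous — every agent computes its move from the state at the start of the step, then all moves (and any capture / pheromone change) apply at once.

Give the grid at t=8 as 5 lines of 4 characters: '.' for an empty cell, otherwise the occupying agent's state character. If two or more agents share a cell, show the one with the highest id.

t=1: a0@(4,0):P a1@(3,1):R a2@(1,0):R a3@(1,3):R a4@(3,0):P a6@(2,1):R a7@(0,3):P a8@(4,3):R
t=2: a0@(4,3):P a1@(3,2):R a2@(2,0):R a3@(2,3):R a4@(3,1):P a6@(1,1):R a7@(1,3):P a8@(4,2):R
t=3: a0@(4,2):P a1@(3,3):R a2@(1,0):R a3@(3,3):R a4@(3,2):P a6@(0,1):R a7@(2,3):P a8@(4,1):R
t=4: a0@(4,1):P a1@(3,0):R a2@(0,0):R a3@(3,0):R a4@(3,3):P a6@(1,1):R a7@(3,3):P a8@(4,0):R
t=5: a0@(4,0):P a1@(3,1):R a2@(1,0):R a3@(3,1):R a4@(3,0):P a6@(2,1):R a7@(3,0):P a8@(4,3):R
t=6: a0@(4,3):P a1@(3,2):R a2@(2,0):R a3@(3,2):R a4@(3,1):P a6@(1,1):R a7@(3,1):P a8@(4,2):R
t=7: a0@(4,2):P a1@(3,3):R a2@(1,0):R a3@(3,3):R a4@(3,2):P a6@(0,1):R a7@(3,2):P a8@(4,1):R
t=8: a0@(4,1):P a1@(3,0):R a2@(2,0):R a3@(3,0):R a4@(3,3):P a6@(1,1):R a7@(3,3):P a8@(4,0):R

....
.R..
R...
R..P
RP..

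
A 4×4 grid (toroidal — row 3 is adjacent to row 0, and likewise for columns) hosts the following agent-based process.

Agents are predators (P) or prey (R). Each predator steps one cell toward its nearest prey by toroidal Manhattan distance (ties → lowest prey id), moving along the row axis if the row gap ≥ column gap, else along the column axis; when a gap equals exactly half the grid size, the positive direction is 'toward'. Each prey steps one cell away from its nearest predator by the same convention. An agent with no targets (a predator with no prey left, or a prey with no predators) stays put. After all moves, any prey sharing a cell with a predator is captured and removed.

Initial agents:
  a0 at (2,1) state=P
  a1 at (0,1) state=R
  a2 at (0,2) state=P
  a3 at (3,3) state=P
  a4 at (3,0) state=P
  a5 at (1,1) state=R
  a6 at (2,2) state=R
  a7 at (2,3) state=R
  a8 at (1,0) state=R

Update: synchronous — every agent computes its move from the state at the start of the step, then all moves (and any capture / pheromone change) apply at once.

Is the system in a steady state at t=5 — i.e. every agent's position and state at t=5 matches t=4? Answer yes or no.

yes

t=1: a0@(1,1):P a2@(0,1):P a3@(2,3):P a4@(0,0):P a7@(1,3):R
t=2: a0@(1,2):P a2@(0,2):P a3@(1,3):P a4@(1,0):P a7@(0,3):R
t=3: a0@(0,2):P a2@(0,3):P a3@(0,3):P a4@(0,0):P
t=4: (unchanged — steady state)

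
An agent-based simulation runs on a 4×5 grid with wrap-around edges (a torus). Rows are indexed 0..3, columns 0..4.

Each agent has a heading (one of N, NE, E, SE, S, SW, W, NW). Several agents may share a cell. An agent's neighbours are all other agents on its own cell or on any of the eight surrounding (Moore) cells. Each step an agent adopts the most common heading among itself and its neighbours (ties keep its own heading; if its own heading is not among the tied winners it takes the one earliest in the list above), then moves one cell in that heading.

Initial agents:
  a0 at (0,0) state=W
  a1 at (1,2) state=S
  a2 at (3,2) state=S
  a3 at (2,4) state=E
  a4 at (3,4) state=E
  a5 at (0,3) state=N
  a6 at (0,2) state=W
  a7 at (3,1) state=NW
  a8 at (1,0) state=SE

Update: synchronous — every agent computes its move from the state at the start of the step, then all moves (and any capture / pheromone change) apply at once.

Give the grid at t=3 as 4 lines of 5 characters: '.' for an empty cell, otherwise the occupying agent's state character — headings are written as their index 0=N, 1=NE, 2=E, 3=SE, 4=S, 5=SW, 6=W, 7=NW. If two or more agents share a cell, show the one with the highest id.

..4..
.....
..2..
..46.

t=1: a0@(0,4):W a1@(2,2):S a2@(0,2):S a3@(2,0):E a4@(3,0):E a5@(1,3):S a6@(1,2):S a7@(3,0):W a8@(2,1):SE
t=2: a0@(0,3):W a1@(3,2):S a2@(1,2):S a3@(2,1):E a4@(3,1):E a5@(2,3):S a6@(2,2):S a7@(3,4):W a8@(2,2):E
t=3: a0@(0,2):W a1@(0,2):S a2@(2,2):S a3@(2,2):E a4@(3,2):E a5@(3,3):S a6@(3,2):S a7@(3,3):W a8@(3,2):S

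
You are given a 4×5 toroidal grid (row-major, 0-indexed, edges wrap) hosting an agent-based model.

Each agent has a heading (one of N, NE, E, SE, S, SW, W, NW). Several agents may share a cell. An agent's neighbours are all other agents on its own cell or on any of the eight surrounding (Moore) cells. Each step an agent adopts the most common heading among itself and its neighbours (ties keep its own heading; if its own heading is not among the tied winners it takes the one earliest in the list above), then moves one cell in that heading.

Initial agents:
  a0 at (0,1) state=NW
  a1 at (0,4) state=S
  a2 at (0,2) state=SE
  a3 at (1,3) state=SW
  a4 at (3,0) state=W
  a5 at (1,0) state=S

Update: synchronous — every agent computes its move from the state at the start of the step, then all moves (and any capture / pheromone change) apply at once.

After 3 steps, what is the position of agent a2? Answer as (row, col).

(3, 4)

t=1: a0@(3,0):NW a1@(1,4):S a2@(1,3):SE a3@(2,2):SW a4@(3,4):W a5@(2,0):S
t=2: a0@(2,4):NW a1@(2,4):S a2@(2,4):SE a3@(3,1):SW a4@(3,3):W a5@(3,0):S
t=3: a0@(3,4):S a1@(3,4):S a2@(3,4):S a3@(0,0):SW a4@(3,2):W a5@(0,0):S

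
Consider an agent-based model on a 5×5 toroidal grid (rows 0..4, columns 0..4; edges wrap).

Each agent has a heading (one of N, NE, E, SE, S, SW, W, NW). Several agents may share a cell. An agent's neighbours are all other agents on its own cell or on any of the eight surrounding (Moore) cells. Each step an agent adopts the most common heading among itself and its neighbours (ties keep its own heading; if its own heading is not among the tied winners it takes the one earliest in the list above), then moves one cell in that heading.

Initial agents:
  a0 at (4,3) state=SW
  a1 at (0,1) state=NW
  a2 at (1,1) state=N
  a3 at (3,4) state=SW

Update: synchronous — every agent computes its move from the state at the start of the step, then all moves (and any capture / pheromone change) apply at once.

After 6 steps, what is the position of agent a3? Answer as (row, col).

(4, 3)

t=1: a0@(0,2):SW a1@(4,0):NW a2@(0,1):N a3@(4,3):SW
t=2: a0@(1,1):SW a1@(3,4):NW a2@(4,1):N a3@(0,2):SW
t=3: a0@(2,0):SW a1@(2,3):NW a2@(3,1):N a3@(1,1):SW
t=4: a0@(3,4):SW a1@(1,2):NW a2@(2,1):N a3@(2,0):SW
t=5: a0@(4,3):SW a1@(0,1):NW a2@(1,1):N a3@(3,4):SW
t=6: a0@(0,2):SW a1@(4,0):NW a2@(0,1):N a3@(4,3):SW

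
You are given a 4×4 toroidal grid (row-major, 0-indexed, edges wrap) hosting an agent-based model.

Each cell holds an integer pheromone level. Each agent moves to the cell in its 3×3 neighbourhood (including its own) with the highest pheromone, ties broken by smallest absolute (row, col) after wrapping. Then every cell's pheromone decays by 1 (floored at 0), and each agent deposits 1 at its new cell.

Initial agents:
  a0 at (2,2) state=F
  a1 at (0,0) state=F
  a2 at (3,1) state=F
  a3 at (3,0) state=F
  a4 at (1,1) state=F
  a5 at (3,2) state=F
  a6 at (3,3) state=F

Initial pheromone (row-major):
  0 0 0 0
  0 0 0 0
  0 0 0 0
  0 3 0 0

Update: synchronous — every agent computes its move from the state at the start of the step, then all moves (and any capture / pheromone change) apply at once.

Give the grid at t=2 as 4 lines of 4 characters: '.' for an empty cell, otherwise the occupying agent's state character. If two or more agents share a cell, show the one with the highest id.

t=1: a0@(3,1) a1@(3,1) a2@(3,1) a3@(3,1) a4@(0,0) a5@(3,1) a6@(0,0) | pheromone: 2 0 0 0 / 0 0 0 0 / 0 0 0 0 / 0 7 0 0
t=2: a0@(3,1) a1@(3,1) a2@(3,1) a3@(3,1) a4@(3,1) a5@(3,1) a6@(3,1) | pheromone: 1 0 0 0 / 0 0 0 0 / 0 0 0 0 / 0 13 0 0

....
....
....
.F..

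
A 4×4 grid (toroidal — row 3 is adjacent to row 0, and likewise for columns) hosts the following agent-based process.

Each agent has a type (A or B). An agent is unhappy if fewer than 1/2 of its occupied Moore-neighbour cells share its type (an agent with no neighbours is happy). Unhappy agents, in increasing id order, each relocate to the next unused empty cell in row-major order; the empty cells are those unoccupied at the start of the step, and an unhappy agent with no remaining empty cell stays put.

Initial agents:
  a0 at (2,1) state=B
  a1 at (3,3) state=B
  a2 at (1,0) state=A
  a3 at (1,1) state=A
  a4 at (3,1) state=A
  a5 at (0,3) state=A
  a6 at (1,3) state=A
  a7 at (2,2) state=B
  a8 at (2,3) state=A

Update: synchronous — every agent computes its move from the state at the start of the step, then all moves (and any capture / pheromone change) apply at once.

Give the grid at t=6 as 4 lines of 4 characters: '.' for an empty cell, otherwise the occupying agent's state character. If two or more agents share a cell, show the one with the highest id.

t=1: a0@(0,0):B a1@(0,1):B a2@(1,0):A a3@(0,2):A a4@(1,2):A a5@(0,3):A a6@(1,3):A a7@(2,0):B a8@(2,3):A
t=2: a0@(1,1):B a1@(2,1):B a2@(1,0):A a3@(0,2):A a4@(1,2):A a5@(0,3):A a6@(1,3):A a7@(2,2):B a8@(2,3):A
t=3: a0@(0,0):B a1@(2,1):B a2@(1,0):A a3@(0,2):A a4@(1,2):A a5@(0,3):A a6@(1,3):A a7@(0,1):B a8@(2,3):A
t=4: a0@(1,1):B a1@(2,0):B a2@(1,0):A a3@(0,2):A a4@(1,2):A a5@(0,3):A a6@(1,3):A a7@(2,2):B a8@(2,3):A
t=5: a0@(0,0):B a1@(0,1):B a2@(1,0):A a3@(0,2):A a4@(1,2):A a5@(0,3):A a6@(1,3):A a7@(2,1):B a8@(2,3):A
t=6: a0@(1,1):B a1@(2,0):B a2@(1,0):A a3@(0,2):A a4@(1,2):A a5@(0,3):A a6@(1,3):A a7@(2,2):B a8@(2,3):A

..AA
ABAA
B.BA
....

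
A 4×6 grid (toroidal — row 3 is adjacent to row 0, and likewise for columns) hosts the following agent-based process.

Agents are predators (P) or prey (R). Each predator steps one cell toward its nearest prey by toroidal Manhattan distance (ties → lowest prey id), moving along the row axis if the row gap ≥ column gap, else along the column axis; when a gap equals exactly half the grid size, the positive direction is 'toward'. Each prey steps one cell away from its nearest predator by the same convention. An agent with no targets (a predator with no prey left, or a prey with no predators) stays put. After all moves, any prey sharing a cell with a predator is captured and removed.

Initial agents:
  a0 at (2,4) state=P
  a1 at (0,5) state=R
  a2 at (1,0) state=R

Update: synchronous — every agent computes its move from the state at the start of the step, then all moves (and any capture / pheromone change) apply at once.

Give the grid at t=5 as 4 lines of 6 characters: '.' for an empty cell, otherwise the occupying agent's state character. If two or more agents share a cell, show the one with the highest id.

R.....
......
......
..PR..

t=1: a0@(3,4):P a1@(3,5):R a2@(1,1):R
t=2: a0@(3,5):P a1@(3,0):R a2@(1,0):R
t=3: a0@(3,0):P a1@(3,1):R a2@(0,0):R
t=4: a0@(3,1):P a1@(3,2):R a2@(1,0):R
t=5: a0@(3,2):P a1@(3,3):R a2@(0,0):R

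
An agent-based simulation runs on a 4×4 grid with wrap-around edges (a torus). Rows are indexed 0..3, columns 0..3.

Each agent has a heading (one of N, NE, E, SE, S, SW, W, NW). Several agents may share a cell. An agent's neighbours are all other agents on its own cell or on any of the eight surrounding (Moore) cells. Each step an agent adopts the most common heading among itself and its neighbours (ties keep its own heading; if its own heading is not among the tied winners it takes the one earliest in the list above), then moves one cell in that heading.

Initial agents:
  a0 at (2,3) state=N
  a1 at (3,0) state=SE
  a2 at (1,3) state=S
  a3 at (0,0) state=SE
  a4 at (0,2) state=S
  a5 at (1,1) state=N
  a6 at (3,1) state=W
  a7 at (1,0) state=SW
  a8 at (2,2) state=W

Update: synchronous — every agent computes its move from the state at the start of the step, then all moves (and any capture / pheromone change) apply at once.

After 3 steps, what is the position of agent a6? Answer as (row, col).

t=1: a0@(1,3):N a1@(0,1):SE a2@(2,3):S a3@(1,1):SE a4@(1,2):S a5@(0,1):N a6@(3,0):W a7@(0,0):N a8@(2,1):W
t=2: a0@(0,3):N a1@(1,2):SE a2@(3,3):S a3@(2,2):SE a4@(2,2):S a5@(3,1):N a6@(3,3):W a7@(3,0):N a8@(2,0):W
t=3: a0@(3,3):N a1@(2,3):SE a2@(0,3):S a3@(3,3):SE a4@(3,2):S a5@(2,1):N a6@(3,2):W a7@(2,0):N a8@(2,3):W

(3, 2)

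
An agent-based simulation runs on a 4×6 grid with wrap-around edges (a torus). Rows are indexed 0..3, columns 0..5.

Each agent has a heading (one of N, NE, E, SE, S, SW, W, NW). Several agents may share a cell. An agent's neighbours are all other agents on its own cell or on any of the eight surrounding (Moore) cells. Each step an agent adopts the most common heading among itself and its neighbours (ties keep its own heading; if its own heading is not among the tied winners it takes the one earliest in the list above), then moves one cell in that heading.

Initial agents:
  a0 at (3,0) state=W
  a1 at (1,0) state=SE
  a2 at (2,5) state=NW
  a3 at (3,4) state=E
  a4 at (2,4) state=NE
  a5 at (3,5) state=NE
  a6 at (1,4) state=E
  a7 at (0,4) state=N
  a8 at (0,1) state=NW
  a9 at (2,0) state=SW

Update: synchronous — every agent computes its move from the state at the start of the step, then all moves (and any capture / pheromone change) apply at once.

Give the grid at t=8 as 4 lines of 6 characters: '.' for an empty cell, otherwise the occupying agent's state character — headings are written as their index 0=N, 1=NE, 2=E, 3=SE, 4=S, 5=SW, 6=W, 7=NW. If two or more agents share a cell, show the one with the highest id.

1....1
1.....
11....
11....

t=1: a0@(2,5):NW a1@(0,5):NW a2@(1,0):NE a3@(2,5):NE a4@(1,5):NE a5@(2,0):NE a6@(1,5):E a7@(0,5):E a8@(3,0):NW a9@(3,5):SW
t=2: a0@(1,0):NE a1@(3,4):NW a2@(0,1):NE a3@(1,0):NE a4@(0,0):NE a5@(1,1):NE a6@(0,0):NE a7@(0,0):E a8@(2,5):NW a9@(2,4):NW
t=3: a0@(0,1):NE a1@(2,3):NW a2@(3,2):NE a3@(0,1):NE a4@(3,1):NE a5@(0,2):NE a6@(3,1):NE a7@(3,1):NE a8@(1,4):NW a9@(1,3):NW
t=4: a0@(3,2):NE a1@(1,2):NW a2@(2,3):NE a3@(3,2):NE a4@(2,2):NE a5@(3,3):NE a6@(2,2):NE a7@(2,2):NE a8@(0,3):NW a9@(0,2):NW
t=5: a0@(2,3):NE a1@(0,3):NE a2@(1,4):NE a3@(2,3):NE a4@(1,3):NE a5@(2,4):NE a6@(1,3):NE a7@(1,3):NE a8@(3,2):NW a9@(3,1):NW
t=6: a0@(1,4):NE a1@(3,4):NE a2@(0,5):NE a3@(1,4):NE a4@(0,4):NE a5@(1,5):NE a6@(0,4):NE a7@(0,4):NE a8@(2,3):NE a9@(2,0):NW
t=7: a0@(0,5):NE a1@(2,5):NE a2@(3,0):NE a3@(0,5):NE a4@(3,5):NE a5@(0,0):NE a6@(3,5):NE a7@(3,5):NE a8@(1,4):NE a9@(1,5):NW
t=8: a0@(3,0):NE a1@(1,0):NE a2@(2,1):NE a3@(3,0):NE a4@(2,0):NE a5@(3,1):NE a6@(2,0):NE a7@(2,0):NE a8@(0,5):NE a9@(0,0):NE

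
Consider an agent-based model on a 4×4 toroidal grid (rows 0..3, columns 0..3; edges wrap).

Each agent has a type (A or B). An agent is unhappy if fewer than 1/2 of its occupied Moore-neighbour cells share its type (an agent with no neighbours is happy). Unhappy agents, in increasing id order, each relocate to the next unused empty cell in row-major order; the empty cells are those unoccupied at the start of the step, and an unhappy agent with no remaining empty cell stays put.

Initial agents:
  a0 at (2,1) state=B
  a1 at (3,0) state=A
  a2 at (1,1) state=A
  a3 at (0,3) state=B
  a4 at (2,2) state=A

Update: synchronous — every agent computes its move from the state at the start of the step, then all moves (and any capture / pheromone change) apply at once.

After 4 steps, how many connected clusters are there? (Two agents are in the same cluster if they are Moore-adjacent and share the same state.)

t=1: a0@(0,0):B a1@(0,1):A a2@(1,1):A a3@(0,2):B a4@(2,2):A
t=2: a0@(0,3):B a1@(1,0):A a2@(1,1):A a3@(1,2):B a4@(2,2):A
t=3: a0@(0,3):B a1@(1,0):A a2@(1,1):A a3@(0,0):B a4@(2,2):A
t=4: a0@(0,3):B a1@(0,1):A a2@(1,1):A a3@(0,2):B a4@(2,2):A

2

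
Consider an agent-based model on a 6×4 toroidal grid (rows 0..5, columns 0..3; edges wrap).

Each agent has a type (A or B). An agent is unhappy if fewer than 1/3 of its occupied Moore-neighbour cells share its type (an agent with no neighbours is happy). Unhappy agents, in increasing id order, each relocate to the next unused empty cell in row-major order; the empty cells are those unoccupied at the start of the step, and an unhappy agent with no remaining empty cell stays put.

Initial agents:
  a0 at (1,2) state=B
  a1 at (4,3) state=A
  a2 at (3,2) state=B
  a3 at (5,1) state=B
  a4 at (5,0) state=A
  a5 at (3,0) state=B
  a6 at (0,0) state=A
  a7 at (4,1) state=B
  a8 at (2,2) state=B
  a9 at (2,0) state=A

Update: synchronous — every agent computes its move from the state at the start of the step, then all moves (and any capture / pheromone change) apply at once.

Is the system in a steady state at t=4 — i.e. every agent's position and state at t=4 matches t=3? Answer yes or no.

t=1: a0@(1,2):B a1@(4,3):A a2@(3,2):B a3@(5,1):B a4@(5,0):A a5@(3,0):B a6@(0,0):A a7@(4,1):B a8@(2,2):B a9@(0,1):A
t=2: a0@(1,2):B a1@(4,3):A a2@(3,2):B a3@(0,2):B a4@(5,0):A a5@(3,0):B a6@(0,0):A a7@(4,1):B a8@(2,2):B a9@(0,1):A
t=3: (unchanged — steady state)

yes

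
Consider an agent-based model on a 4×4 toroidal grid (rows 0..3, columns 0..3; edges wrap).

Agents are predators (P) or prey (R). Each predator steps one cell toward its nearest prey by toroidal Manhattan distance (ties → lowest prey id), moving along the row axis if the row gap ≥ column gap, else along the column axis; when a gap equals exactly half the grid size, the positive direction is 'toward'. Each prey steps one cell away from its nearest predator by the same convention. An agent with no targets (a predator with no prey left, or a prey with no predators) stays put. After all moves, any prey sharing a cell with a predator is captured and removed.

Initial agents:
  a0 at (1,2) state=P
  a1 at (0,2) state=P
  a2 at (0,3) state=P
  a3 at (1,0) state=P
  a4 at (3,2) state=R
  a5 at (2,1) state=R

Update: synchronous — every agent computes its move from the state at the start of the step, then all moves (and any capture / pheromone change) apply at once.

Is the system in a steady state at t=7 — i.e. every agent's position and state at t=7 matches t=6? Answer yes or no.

yes

t=1: a0@(2,2):P a1@(3,2):P a2@(3,3):P a3@(2,0):P a5@(3,1):R
t=2: a0@(3,2):P a1@(3,1):P a2@(3,0):P a3@(3,0):P
t=3: (unchanged — steady state)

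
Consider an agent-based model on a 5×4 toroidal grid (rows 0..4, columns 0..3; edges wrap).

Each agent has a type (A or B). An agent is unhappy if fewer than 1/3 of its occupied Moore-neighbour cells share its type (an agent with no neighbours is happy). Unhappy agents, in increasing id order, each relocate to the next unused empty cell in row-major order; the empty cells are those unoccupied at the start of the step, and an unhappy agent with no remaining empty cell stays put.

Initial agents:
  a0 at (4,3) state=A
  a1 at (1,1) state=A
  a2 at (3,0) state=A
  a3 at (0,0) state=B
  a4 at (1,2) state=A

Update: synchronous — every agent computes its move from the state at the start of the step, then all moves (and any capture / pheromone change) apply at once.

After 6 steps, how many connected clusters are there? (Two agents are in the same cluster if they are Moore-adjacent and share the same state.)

3

t=1: a0@(4,3):A a1@(1,1):A a2@(3,0):A a3@(0,1):B a4@(1,2):A
t=2: a0@(4,3):A a1@(1,1):A a2@(3,0):A a3@(0,0):B a4@(1,2):A
t=3: a0@(4,3):A a1@(1,1):A a2@(3,0):A a3@(0,1):B a4@(1,2):A
t=4: a0@(4,3):A a1@(1,1):A a2@(3,0):A a3@(0,0):B a4@(1,2):A
t=5: a0@(4,3):A a1@(1,1):A a2@(3,0):A a3@(0,1):B a4@(1,2):A
t=6: a0@(4,3):A a1@(1,1):A a2@(3,0):A a3@(0,0):B a4@(1,2):A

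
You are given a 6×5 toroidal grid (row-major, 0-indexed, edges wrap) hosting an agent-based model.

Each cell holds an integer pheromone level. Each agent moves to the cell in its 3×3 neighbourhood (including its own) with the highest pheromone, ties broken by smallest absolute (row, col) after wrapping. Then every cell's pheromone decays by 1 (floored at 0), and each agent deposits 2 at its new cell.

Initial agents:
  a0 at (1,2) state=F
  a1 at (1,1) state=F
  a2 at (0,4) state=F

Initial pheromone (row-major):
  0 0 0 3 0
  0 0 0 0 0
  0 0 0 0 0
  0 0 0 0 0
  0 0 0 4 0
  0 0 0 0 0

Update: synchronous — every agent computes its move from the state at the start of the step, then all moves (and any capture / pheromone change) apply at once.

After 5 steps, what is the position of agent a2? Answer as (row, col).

(0, 3)

t=1: a0@(0,3) a1@(0,0) a2@(0,3) | pheromone: 2 0 0 6 0 / 0 0 0 0 0 / 0 0 0 0 0 / 0 0 0 0 0 / 0 0 0 3 0 / 0 0 0 0 0
t=2: a0@(0,3) a1@(0,0) a2@(0,3) | pheromone: 3 0 0 9 0 / 0 0 0 0 0 / 0 0 0 0 0 / 0 0 0 0 0 / 0 0 0 2 0 / 0 0 0 0 0
t=3: a0@(0,3) a1@(0,0) a2@(0,3) | pheromone: 4 0 0 12 0 / 0 0 0 0 0 / 0 0 0 0 0 / 0 0 0 0 0 / 0 0 0 1 0 / 0 0 0 0 0
t=4: a0@(0,3) a1@(0,0) a2@(0,3) | pheromone: 5 0 0 15 0 / 0 0 0 0 0 / 0 0 0 0 0 / 0 0 0 0 0 / 0 0 0 0 0 / 0 0 0 0 0
t=5: a0@(0,3) a1@(0,0) a2@(0,3) | pheromone: 6 0 0 18 0 / 0 0 0 0 0 / 0 0 0 0 0 / 0 0 0 0 0 / 0 0 0 0 0 / 0 0 0 0 0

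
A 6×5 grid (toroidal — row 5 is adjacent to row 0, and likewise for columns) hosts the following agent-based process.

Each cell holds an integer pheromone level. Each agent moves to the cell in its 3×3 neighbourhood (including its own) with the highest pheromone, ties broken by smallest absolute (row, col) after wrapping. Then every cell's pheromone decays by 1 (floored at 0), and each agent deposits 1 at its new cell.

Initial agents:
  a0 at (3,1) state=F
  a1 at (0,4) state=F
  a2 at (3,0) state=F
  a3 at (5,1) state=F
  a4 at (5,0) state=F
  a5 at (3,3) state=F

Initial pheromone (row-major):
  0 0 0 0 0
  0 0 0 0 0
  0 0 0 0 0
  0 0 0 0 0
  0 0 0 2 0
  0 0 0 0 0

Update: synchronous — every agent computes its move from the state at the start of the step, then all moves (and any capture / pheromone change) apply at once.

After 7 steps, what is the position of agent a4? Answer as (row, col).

(0, 0)

t=1: a0@(2,0) a1@(0,0) a2@(2,0) a3@(0,0) a4@(0,0) a5@(4,3) | pheromone: 3 0 0 0 0 / 0 0 0 0 0 / 2 0 0 0 0 / 0 0 0 0 0 / 0 0 0 2 0 / 0 0 0 0 0
t=2: a0@(2,0) a1@(0,0) a2@(2,0) a3@(0,0) a4@(0,0) a5@(4,3) | pheromone: 5 0 0 0 0 / 0 0 0 0 0 / 3 0 0 0 0 / 0 0 0 0 0 / 0 0 0 2 0 / 0 0 0 0 0
t=3: a0@(2,0) a1@(0,0) a2@(2,0) a3@(0,0) a4@(0,0) a5@(4,3) | pheromone: 7 0 0 0 0 / 0 0 0 0 0 / 4 0 0 0 0 / 0 0 0 0 0 / 0 0 0 2 0 / 0 0 0 0 0
t=4: a0@(2,0) a1@(0,0) a2@(2,0) a3@(0,0) a4@(0,0) a5@(4,3) | pheromone: 9 0 0 0 0 / 0 0 0 0 0 / 5 0 0 0 0 / 0 0 0 0 0 / 0 0 0 2 0 / 0 0 0 0 0
t=5: a0@(2,0) a1@(0,0) a2@(2,0) a3@(0,0) a4@(0,0) a5@(4,3) | pheromone: 11 0 0 0 0 / 0 0 0 0 0 / 6 0 0 0 0 / 0 0 0 0 0 / 0 0 0 2 0 / 0 0 0 0 0
t=6: a0@(2,0) a1@(0,0) a2@(2,0) a3@(0,0) a4@(0,0) a5@(4,3) | pheromone: 13 0 0 0 0 / 0 0 0 0 0 / 7 0 0 0 0 / 0 0 0 0 0 / 0 0 0 2 0 / 0 0 0 0 0
t=7: a0@(2,0) a1@(0,0) a2@(2,0) a3@(0,0) a4@(0,0) a5@(4,3) | pheromone: 15 0 0 0 0 / 0 0 0 0 0 / 8 0 0 0 0 / 0 0 0 0 0 / 0 0 0 2 0 / 0 0 0 0 0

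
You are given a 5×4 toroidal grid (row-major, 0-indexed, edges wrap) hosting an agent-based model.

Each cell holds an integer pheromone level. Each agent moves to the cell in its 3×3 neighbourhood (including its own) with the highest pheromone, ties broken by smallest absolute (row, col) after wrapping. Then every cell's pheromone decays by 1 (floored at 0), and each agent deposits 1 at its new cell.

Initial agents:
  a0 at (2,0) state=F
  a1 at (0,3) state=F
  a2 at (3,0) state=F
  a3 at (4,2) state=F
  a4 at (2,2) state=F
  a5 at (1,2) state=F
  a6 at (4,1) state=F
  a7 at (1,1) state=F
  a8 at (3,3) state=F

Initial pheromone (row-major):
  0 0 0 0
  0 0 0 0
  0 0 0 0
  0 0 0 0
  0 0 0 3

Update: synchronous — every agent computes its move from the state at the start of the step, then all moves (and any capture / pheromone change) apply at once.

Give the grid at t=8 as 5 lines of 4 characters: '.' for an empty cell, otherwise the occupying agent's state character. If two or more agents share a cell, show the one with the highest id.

....
....
....
....
...F

t=1: a0@(1,0) a1@(4,3) a2@(4,3) a3@(4,3) a4@(1,1) a5@(0,1) a6@(0,0) a7@(0,0) a8@(4,3) | pheromone: 2 1 0 0 / 1 1 0 0 / 0 0 0 0 / 0 0 0 0 / 0 0 0 6
t=2: a0@(0,0) a1@(4,3) a2@(4,3) a3@(4,3) a4@(0,0) a5@(0,0) a6@(4,3) a7@(4,3) a8@(4,3) | pheromone: 4 0 0 0 / 0 0 0 0 / 0 0 0 0 / 0 0 0 0 / 0 0 0 11
t=3: a0@(4,3) a1@(4,3) a2@(4,3) a3@(4,3) a4@(4,3) a5@(4,3) a6@(4,3) a7@(4,3) a8@(4,3) | pheromone: 3 0 0 0 / 0 0 0 0 / 0 0 0 0 / 0 0 0 0 / 0 0 0 19
t=4: a0@(4,3) a1@(4,3) a2@(4,3) a3@(4,3) a4@(4,3) a5@(4,3) a6@(4,3) a7@(4,3) a8@(4,3) | pheromone: 2 0 0 0 / 0 0 0 0 / 0 0 0 0 / 0 0 0 0 / 0 0 0 27
t=5: a0@(4,3) a1@(4,3) a2@(4,3) a3@(4,3) a4@(4,3) a5@(4,3) a6@(4,3) a7@(4,3) a8@(4,3) | pheromone: 1 0 0 0 / 0 0 0 0 / 0 0 0 0 / 0 0 0 0 / 0 0 0 35
t=6: a0@(4,3) a1@(4,3) a2@(4,3) a3@(4,3) a4@(4,3) a5@(4,3) a6@(4,3) a7@(4,3) a8@(4,3) | pheromone: 0 0 0 0 / 0 0 0 0 / 0 0 0 0 / 0 0 0 0 / 0 0 0 43
t=7: a0@(4,3) a1@(4,3) a2@(4,3) a3@(4,3) a4@(4,3) a5@(4,3) a6@(4,3) a7@(4,3) a8@(4,3) | pheromone: 0 0 0 0 / 0 0 0 0 / 0 0 0 0 / 0 0 0 0 / 0 0 0 51
t=8: a0@(4,3) a1@(4,3) a2@(4,3) a3@(4,3) a4@(4,3) a5@(4,3) a6@(4,3) a7@(4,3) a8@(4,3) | pheromone: 0 0 0 0 / 0 0 0 0 / 0 0 0 0 / 0 0 0 0 / 0 0 0 59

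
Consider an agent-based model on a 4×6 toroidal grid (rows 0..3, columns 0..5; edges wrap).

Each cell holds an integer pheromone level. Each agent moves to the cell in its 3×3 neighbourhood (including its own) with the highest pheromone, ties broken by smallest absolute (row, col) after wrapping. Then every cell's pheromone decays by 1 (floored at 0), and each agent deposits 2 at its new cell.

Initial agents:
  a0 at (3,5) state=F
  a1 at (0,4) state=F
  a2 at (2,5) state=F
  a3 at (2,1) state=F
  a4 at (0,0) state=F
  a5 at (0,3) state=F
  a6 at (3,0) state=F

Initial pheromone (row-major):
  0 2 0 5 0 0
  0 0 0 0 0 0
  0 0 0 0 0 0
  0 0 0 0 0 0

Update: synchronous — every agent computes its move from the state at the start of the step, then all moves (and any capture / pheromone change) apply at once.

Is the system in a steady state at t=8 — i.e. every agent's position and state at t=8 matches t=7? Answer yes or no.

t=1: a0@(0,0) a1@(0,3) a2@(1,0) a3@(1,0) a4@(0,1) a5@(0,3) a6@(0,1) | pheromone: 2 5 0 8 0 0 / 4 0 0 0 0 0 / 0 0 0 0 0 0 / 0 0 0 0 0 0
t=2: a0@(0,1) a1@(0,3) a2@(0,1) a3@(0,1) a4@(0,1) a5@(0,3) a6@(0,1) | pheromone: 1 14 0 11 0 0 / 3 0 0 0 0 0 / 0 0 0 0 0 0 / 0 0 0 0 0 0
t=3: a0@(0,1) a1@(0,3) a2@(0,1) a3@(0,1) a4@(0,1) a5@(0,3) a6@(0,1) | pheromone: 0 23 0 14 0 0 / 2 0 0 0 0 0 / 0 0 0 0 0 0 / 0 0 0 0 0 0
t=4: a0@(0,1) a1@(0,3) a2@(0,1) a3@(0,1) a4@(0,1) a5@(0,3) a6@(0,1) | pheromone: 0 32 0 17 0 0 / 1 0 0 0 0 0 / 0 0 0 0 0 0 / 0 0 0 0 0 0
t=5: a0@(0,1) a1@(0,3) a2@(0,1) a3@(0,1) a4@(0,1) a5@(0,3) a6@(0,1) | pheromone: 0 41 0 20 0 0 / 0 0 0 0 0 0 / 0 0 0 0 0 0 / 0 0 0 0 0 0
t=6: a0@(0,1) a1@(0,3) a2@(0,1) a3@(0,1) a4@(0,1) a5@(0,3) a6@(0,1) | pheromone: 0 50 0 23 0 0 / 0 0 0 0 0 0 / 0 0 0 0 0 0 / 0 0 0 0 0 0
t=7: a0@(0,1) a1@(0,3) a2@(0,1) a3@(0,1) a4@(0,1) a5@(0,3) a6@(0,1) | pheromone: 0 59 0 26 0 0 / 0 0 0 0 0 0 / 0 0 0 0 0 0 / 0 0 0 0 0 0
t=8: a0@(0,1) a1@(0,3) a2@(0,1) a3@(0,1) a4@(0,1) a5@(0,3) a6@(0,1) | pheromone: 0 68 0 29 0 0 / 0 0 0 0 0 0 / 0 0 0 0 0 0 / 0 0 0 0 0 0

yes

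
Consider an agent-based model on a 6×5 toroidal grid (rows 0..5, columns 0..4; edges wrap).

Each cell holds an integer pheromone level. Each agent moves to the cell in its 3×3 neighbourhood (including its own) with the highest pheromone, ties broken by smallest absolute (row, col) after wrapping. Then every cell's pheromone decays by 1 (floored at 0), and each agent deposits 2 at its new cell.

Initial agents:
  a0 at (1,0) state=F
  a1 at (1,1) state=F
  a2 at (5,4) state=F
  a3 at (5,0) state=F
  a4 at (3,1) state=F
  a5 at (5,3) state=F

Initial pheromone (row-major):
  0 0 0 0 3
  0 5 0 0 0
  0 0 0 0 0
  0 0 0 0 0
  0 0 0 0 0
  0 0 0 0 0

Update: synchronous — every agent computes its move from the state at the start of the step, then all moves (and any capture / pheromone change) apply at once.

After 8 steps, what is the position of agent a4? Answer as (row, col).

t=1: a0@(1,1) a1@(1,1) a2@(0,4) a3@(0,4) a4@(2,0) a5@(0,4) | pheromone: 0 0 0 0 8 / 0 8 0 0 0 / 2 0 0 0 0 / 0 0 0 0 0 / 0 0 0 0 0 / 0 0 0 0 0
t=2: a0@(1,1) a1@(1,1) a2@(0,4) a3@(0,4) a4@(1,1) a5@(0,4) | pheromone: 0 0 0 0 13 / 0 13 0 0 0 / 1 0 0 0 0 / 0 0 0 0 0 / 0 0 0 0 0 / 0 0 0 0 0
t=3: a0@(1,1) a1@(1,1) a2@(0,4) a3@(0,4) a4@(1,1) a5@(0,4) | pheromone: 0 0 0 0 18 / 0 18 0 0 0 / 0 0 0 0 0 / 0 0 0 0 0 / 0 0 0 0 0 / 0 0 0 0 0
t=4: a0@(1,1) a1@(1,1) a2@(0,4) a3@(0,4) a4@(1,1) a5@(0,4) | pheromone: 0 0 0 0 23 / 0 23 0 0 0 / 0 0 0 0 0 / 0 0 0 0 0 / 0 0 0 0 0 / 0 0 0 0 0
t=5: a0@(1,1) a1@(1,1) a2@(0,4) a3@(0,4) a4@(1,1) a5@(0,4) | pheromone: 0 0 0 0 28 / 0 28 0 0 0 / 0 0 0 0 0 / 0 0 0 0 0 / 0 0 0 0 0 / 0 0 0 0 0
t=6: a0@(1,1) a1@(1,1) a2@(0,4) a3@(0,4) a4@(1,1) a5@(0,4) | pheromone: 0 0 0 0 33 / 0 33 0 0 0 / 0 0 0 0 0 / 0 0 0 0 0 / 0 0 0 0 0 / 0 0 0 0 0
t=7: a0@(1,1) a1@(1,1) a2@(0,4) a3@(0,4) a4@(1,1) a5@(0,4) | pheromone: 0 0 0 0 38 / 0 38 0 0 0 / 0 0 0 0 0 / 0 0 0 0 0 / 0 0 0 0 0 / 0 0 0 0 0
t=8: a0@(1,1) a1@(1,1) a2@(0,4) a3@(0,4) a4@(1,1) a5@(0,4) | pheromone: 0 0 0 0 43 / 0 43 0 0 0 / 0 0 0 0 0 / 0 0 0 0 0 / 0 0 0 0 0 / 0 0 0 0 0

(1, 1)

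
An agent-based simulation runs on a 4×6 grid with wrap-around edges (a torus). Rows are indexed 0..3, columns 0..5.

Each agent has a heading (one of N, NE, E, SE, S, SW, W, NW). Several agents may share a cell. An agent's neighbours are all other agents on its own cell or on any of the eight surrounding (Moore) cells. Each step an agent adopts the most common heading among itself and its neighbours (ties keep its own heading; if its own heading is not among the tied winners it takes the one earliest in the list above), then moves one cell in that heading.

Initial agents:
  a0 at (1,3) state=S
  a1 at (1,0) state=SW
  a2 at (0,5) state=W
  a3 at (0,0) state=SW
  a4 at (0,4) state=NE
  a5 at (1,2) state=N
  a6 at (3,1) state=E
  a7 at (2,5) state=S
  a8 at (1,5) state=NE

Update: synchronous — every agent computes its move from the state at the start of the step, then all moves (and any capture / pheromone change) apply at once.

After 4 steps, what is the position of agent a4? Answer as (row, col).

(0, 2)

t=1: a0@(2,3):S a1@(2,5):SW a2@(3,0):NE a3@(1,5):SW a4@(3,5):NE a5@(0,2):N a6@(3,2):E a7@(3,5):S a8@(0,0):NE
t=2: a0@(3,3):S a1@(3,4):SW a2@(2,1):NE a3@(2,4):SW a4@(2,0):NE a5@(3,2):N a6@(3,3):E a7@(2,0):NE a8@(3,1):NE
t=3: a0@(0,2):SW a1@(0,3):SW a2@(1,2):NE a3@(3,3):SW a4@(1,1):NE a5@(2,3):NE a6@(0,2):SW a7@(1,1):NE a8@(2,2):NE
t=4: a0@(1,1):SW a1@(1,2):SW a2@(0,3):NE a3@(0,2):SW a4@(0,2):NE a5@(1,4):NE a6@(1,1):SW a7@(0,2):NE a8@(1,3):NE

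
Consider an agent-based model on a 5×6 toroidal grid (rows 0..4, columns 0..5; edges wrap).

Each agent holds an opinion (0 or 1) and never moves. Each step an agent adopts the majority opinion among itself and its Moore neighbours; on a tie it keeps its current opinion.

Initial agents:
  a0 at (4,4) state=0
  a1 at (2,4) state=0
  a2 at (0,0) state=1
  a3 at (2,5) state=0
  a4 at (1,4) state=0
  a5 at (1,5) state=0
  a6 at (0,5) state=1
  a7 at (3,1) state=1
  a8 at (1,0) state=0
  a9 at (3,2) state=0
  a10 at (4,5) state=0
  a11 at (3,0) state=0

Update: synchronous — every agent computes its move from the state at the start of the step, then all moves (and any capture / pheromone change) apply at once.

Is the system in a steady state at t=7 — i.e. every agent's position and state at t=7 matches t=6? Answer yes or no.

t=1: a0@(4,4):0 a1@(2,4):0 a2@(0,0):0 a3@(2,5):0 a4@(1,4):0 a5@(1,5):0 a6@(0,5):0 a7@(3,1):0 a8@(1,0):0 a9@(3,2):0 a10@(4,5):0 a11@(3,0):0
t=2: (unchanged — steady state)

yes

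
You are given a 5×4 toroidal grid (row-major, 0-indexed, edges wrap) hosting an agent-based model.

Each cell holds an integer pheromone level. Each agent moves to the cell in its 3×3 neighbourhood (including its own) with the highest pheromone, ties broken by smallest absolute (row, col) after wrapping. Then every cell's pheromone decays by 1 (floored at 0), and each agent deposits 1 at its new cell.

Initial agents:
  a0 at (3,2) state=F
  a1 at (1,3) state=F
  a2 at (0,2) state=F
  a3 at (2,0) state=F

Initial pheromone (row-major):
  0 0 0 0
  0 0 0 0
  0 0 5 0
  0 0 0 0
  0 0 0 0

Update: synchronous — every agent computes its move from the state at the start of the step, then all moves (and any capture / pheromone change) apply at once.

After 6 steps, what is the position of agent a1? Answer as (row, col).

t=1: a0@(2,2) a1@(2,2) a2@(0,1) a3@(1,0) | pheromone: 0 1 0 0 / 1 0 0 0 / 0 0 6 0 / 0 0 0 0 / 0 0 0 0
t=2: a0@(2,2) a1@(2,2) a2@(0,1) a3@(0,1) | pheromone: 0 2 0 0 / 0 0 0 0 / 0 0 7 0 / 0 0 0 0 / 0 0 0 0
t=3: a0@(2,2) a1@(2,2) a2@(0,1) a3@(0,1) | pheromone: 0 3 0 0 / 0 0 0 0 / 0 0 8 0 / 0 0 0 0 / 0 0 0 0
t=4: a0@(2,2) a1@(2,2) a2@(0,1) a3@(0,1) | pheromone: 0 4 0 0 / 0 0 0 0 / 0 0 9 0 / 0 0 0 0 / 0 0 0 0
t=5: a0@(2,2) a1@(2,2) a2@(0,1) a3@(0,1) | pheromone: 0 5 0 0 / 0 0 0 0 / 0 0 10 0 / 0 0 0 0 / 0 0 0 0
t=6: a0@(2,2) a1@(2,2) a2@(0,1) a3@(0,1) | pheromone: 0 6 0 0 / 0 0 0 0 / 0 0 11 0 / 0 0 0 0 / 0 0 0 0

(2, 2)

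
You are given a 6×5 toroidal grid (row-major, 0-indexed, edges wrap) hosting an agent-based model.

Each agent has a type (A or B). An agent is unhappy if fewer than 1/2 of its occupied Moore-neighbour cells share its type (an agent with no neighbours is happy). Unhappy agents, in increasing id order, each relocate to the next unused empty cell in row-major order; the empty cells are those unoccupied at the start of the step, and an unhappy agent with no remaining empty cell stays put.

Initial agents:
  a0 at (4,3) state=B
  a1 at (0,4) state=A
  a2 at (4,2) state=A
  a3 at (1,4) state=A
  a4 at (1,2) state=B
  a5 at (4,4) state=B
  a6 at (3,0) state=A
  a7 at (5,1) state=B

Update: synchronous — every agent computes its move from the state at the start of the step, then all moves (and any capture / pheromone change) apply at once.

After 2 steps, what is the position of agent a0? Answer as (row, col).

t=1: a0@(4,3):B a1@(0,4):A a2@(0,0):A a3@(1,4):A a4@(1,2):B a5@(4,4):B a6@(0,1):A a7@(0,2):B
t=2: a0@(4,3):B a1@(0,4):A a2@(0,0):A a3@(1,4):A a4@(1,2):B a5@(4,4):B a6@(0,3):A a7@(0,2):B

(4, 3)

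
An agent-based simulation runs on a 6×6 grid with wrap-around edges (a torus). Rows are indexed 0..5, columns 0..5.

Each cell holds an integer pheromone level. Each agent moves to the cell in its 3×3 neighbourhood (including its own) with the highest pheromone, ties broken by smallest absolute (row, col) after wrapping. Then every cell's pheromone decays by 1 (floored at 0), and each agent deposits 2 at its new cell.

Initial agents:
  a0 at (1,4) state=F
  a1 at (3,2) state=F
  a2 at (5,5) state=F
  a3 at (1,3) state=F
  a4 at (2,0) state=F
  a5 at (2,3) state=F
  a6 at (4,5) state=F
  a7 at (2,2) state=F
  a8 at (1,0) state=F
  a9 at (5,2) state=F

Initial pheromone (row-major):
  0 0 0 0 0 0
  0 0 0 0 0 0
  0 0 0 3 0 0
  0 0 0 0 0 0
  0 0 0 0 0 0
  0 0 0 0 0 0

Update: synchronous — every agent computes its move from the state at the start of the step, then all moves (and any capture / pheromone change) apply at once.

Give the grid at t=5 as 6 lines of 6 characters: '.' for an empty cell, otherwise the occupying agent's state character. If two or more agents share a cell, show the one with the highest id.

F.....
......
...F..
F.....
......
......

t=1: a0@(2,3) a1@(2,3) a2@(0,0) a3@(2,3) a4@(1,0) a5@(2,3) a6@(3,0) a7@(2,3) a8@(0,0) a9@(0,1) | pheromone: 4 2 0 0 0 0 / 2 0 0 0 0 0 / 0 0 0 12 0 0 / 2 0 0 0 0 0 / 0 0 0 0 0 0 / 0 0 0 0 0 0
t=2: a0@(2,3) a1@(2,3) a2@(0,0) a3@(2,3) a4@(0,0) a5@(2,3) a6@(3,0) a7@(2,3) a8@(0,0) a9@(0,0) | pheromone: 11 1 0 0 0 0 / 1 0 0 0 0 0 / 0 0 0 21 0 0 / 3 0 0 0 0 0 / 0 0 0 0 0 0 / 0 0 0 0 0 0
t=3: a0@(2,3) a1@(2,3) a2@(0,0) a3@(2,3) a4@(0,0) a5@(2,3) a6@(3,0) a7@(2,3) a8@(0,0) a9@(0,0) | pheromone: 18 0 0 0 0 0 / 0 0 0 0 0 0 / 0 0 0 30 0 0 / 4 0 0 0 0 0 / 0 0 0 0 0 0 / 0 0 0 0 0 0
t=4: a0@(2,3) a1@(2,3) a2@(0,0) a3@(2,3) a4@(0,0) a5@(2,3) a6@(3,0) a7@(2,3) a8@(0,0) a9@(0,0) | pheromone: 25 0 0 0 0 0 / 0 0 0 0 0 0 / 0 0 0 39 0 0 / 5 0 0 0 0 0 / 0 0 0 0 0 0 / 0 0 0 0 0 0
t=5: a0@(2,3) a1@(2,3) a2@(0,0) a3@(2,3) a4@(0,0) a5@(2,3) a6@(3,0) a7@(2,3) a8@(0,0) a9@(0,0) | pheromone: 32 0 0 0 0 0 / 0 0 0 0 0 0 / 0 0 0 48 0 0 / 6 0 0 0 0 0 / 0 0 0 0 0 0 / 0 0 0 0 0 0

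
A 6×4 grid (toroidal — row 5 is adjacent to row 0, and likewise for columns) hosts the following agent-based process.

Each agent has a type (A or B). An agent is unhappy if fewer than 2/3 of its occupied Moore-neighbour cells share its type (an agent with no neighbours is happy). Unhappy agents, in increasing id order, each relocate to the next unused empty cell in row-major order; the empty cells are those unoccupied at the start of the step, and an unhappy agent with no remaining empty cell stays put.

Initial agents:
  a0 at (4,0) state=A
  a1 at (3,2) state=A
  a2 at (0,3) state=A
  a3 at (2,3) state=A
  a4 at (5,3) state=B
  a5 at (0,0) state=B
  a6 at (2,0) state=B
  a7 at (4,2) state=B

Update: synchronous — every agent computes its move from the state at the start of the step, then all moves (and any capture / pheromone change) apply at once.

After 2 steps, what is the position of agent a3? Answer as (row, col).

t=1: a0@(0,1):A a1@(0,2):A a2@(1,0):A a3@(1,1):A a4@(1,2):B a5@(1,3):B a6@(2,1):B a7@(2,2):B
t=2: a0@(0,1):A a1@(0,0):A a2@(0,3):A a3@(2,0):A a4@(2,3):B a5@(3,0):B a6@(3,1):B a7@(2,2):B

(2, 0)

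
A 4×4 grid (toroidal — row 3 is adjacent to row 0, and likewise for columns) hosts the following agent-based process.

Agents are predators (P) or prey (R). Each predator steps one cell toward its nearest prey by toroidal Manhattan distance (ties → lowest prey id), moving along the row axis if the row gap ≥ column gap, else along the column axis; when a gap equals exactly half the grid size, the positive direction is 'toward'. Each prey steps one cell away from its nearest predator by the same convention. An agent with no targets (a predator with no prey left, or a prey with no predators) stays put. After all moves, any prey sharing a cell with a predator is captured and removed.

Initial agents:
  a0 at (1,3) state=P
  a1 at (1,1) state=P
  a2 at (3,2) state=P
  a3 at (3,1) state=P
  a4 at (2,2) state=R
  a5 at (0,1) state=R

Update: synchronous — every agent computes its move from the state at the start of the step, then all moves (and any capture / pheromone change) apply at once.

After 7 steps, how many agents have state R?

t=1: a0@(2,3):P a1@(0,1):P a2@(2,2):P a3@(0,1):P a4@(1,2):R a5@(3,1):R
t=2: a0@(1,3):P a1@(3,1):P a2@(1,2):P a3@(3,1):P a4@(0,2):R a5@(2,1):R
t=3: a0@(0,3):P a1@(2,1):P a2@(0,2):P a3@(2,1):P a4@(3,2):R a5@(1,1):R
t=4: a0@(3,3):P a1@(1,1):P a2@(3,2):P a3@(1,1):P a4@(2,2):R a5@(0,1):R
t=5: a0@(2,3):P a1@(0,1):P a2@(2,2):P a3@(0,1):P a4@(1,2):R a5@(3,1):R
t=6: a0@(1,3):P a1@(3,1):P a2@(1,2):P a3@(3,1):P a4@(0,2):R a5@(2,1):R
t=7: a0@(0,3):P a1@(2,1):P a2@(0,2):P a3@(2,1):P a4@(3,2):R a5@(1,1):R

2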